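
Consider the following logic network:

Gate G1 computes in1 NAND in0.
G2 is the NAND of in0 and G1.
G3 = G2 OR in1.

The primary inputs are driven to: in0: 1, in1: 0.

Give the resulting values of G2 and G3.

G1 = in1 NAND in0 = 0 NAND 1 = 1
G2 = in0 NAND G1 = 1 NAND 1 = 0
G3 = G2 OR in1 = 0 OR 0 = 0

G2 = 0; G3 = 0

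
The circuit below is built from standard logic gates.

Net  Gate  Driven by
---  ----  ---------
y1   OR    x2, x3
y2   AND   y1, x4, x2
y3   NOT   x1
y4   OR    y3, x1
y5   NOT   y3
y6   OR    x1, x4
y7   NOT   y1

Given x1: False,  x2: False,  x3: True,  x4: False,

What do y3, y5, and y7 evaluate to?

y1 = x2 OR x3 = False OR True = True
y3 = NOT x1 = NOT False = True
y5 = NOT y3 = NOT True = False
y7 = NOT y1 = NOT True = False

y3 = True; y5 = False; y7 = False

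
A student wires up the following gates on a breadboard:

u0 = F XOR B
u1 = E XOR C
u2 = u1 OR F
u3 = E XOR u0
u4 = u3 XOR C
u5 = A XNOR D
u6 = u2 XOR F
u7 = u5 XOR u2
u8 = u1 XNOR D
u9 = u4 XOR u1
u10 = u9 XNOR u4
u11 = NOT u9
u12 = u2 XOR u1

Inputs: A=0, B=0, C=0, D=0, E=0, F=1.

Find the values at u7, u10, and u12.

u7 = 0  u10 = 1  u12 = 1

u0 = F XOR B = 1 XOR 0 = 1
u1 = E XOR C = 0 XOR 0 = 0
u2 = u1 OR F = 0 OR 1 = 1
u3 = E XOR u0 = 0 XOR 1 = 1
u4 = u3 XOR C = 1 XOR 0 = 1
u5 = A XNOR D = 0 XNOR 0 = 1
u7 = u5 XOR u2 = 1 XOR 1 = 0
u9 = u4 XOR u1 = 1 XOR 0 = 1
u10 = u9 XNOR u4 = 1 XNOR 1 = 1
u12 = u2 XOR u1 = 1 XOR 0 = 1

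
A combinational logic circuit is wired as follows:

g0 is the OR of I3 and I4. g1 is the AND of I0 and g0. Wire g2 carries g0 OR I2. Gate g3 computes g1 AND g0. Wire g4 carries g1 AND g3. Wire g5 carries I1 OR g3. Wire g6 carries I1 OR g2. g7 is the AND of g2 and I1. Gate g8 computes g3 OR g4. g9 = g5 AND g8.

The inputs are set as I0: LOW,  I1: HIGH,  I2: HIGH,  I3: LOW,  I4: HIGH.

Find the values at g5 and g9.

g5 = HIGH; g9 = LOW

g0 = I3 OR I4 = LOW OR HIGH = HIGH
g1 = I0 AND g0 = LOW AND HIGH = LOW
g3 = g1 AND g0 = LOW AND HIGH = LOW
g4 = g1 AND g3 = LOW AND LOW = LOW
g5 = I1 OR g3 = HIGH OR LOW = HIGH
g8 = g3 OR g4 = LOW OR LOW = LOW
g9 = g5 AND g8 = HIGH AND LOW = LOW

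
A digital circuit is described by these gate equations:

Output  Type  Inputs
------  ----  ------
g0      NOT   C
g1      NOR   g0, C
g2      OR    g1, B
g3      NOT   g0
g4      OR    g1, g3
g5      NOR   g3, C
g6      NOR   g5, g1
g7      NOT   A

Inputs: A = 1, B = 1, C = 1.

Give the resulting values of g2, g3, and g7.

g0 = NOT C = NOT 1 = 0
g1 = g0 NOR C = 0 NOR 1 = 0
g2 = g1 OR B = 0 OR 1 = 1
g3 = NOT g0 = NOT 0 = 1
g7 = NOT A = NOT 1 = 0

g2 = 1, g3 = 1, g7 = 0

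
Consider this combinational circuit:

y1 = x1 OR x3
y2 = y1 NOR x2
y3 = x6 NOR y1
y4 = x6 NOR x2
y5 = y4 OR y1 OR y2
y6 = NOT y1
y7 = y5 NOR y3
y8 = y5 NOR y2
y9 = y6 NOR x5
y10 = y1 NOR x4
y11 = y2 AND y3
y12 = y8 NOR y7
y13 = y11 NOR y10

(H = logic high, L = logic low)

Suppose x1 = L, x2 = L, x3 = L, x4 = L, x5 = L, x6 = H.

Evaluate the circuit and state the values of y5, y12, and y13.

y5 = H  y12 = H  y13 = L

y1 = x1 OR x3 = L OR L = L
y2 = y1 NOR x2 = L NOR L = H
y3 = x6 NOR y1 = H NOR L = L
y4 = x6 NOR x2 = H NOR L = L
y5 = y4 OR y1 OR y2 = L OR L OR H = H
y7 = y5 NOR y3 = H NOR L = L
y8 = y5 NOR y2 = H NOR H = L
y10 = y1 NOR x4 = L NOR L = H
y11 = y2 AND y3 = H AND L = L
y12 = y8 NOR y7 = L NOR L = H
y13 = y11 NOR y10 = L NOR H = L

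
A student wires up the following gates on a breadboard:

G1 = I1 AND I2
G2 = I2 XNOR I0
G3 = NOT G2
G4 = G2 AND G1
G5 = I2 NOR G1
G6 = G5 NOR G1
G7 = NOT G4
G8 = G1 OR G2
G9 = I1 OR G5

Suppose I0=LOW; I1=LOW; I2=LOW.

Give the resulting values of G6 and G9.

G1 = I1 AND I2 = LOW AND LOW = LOW
G5 = I2 NOR G1 = LOW NOR LOW = HIGH
G6 = G5 NOR G1 = HIGH NOR LOW = LOW
G9 = I1 OR G5 = LOW OR HIGH = HIGH

G6 = LOW, G9 = HIGH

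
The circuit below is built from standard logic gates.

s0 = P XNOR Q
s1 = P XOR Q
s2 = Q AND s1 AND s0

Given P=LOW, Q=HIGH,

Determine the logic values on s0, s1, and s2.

s0 = P XNOR Q = LOW XNOR HIGH = LOW
s1 = P XOR Q = LOW XOR HIGH = HIGH
s2 = Q AND s1 AND s0 = HIGH AND HIGH AND LOW = LOW

s0 = LOW  s1 = HIGH  s2 = LOW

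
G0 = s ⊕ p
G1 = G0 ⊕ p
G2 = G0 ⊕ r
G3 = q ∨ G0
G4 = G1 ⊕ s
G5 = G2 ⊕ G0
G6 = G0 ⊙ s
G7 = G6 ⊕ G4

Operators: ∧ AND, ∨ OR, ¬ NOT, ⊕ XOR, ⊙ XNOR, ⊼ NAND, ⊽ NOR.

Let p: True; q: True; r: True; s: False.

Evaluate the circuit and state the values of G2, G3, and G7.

G0 = s XOR p = False XOR True = True
G1 = G0 XOR p = True XOR True = False
G2 = G0 XOR r = True XOR True = False
G3 = q OR G0 = True OR True = True
G4 = G1 XOR s = False XOR False = False
G6 = G0 XNOR s = True XNOR False = False
G7 = G6 XOR G4 = False XOR False = False

G2 = False, G3 = True, G7 = False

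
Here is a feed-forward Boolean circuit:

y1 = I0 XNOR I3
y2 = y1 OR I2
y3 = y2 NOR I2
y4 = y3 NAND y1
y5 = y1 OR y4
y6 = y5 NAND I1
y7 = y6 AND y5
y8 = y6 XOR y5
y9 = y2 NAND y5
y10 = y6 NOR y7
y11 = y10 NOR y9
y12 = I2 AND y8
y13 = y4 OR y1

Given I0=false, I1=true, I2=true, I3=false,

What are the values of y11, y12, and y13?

y1 = I0 XNOR I3 = false XNOR false = true
y2 = y1 OR I2 = true OR true = true
y3 = y2 NOR I2 = true NOR true = false
y4 = y3 NAND y1 = false NAND true = true
y5 = y1 OR y4 = true OR true = true
y6 = y5 NAND I1 = true NAND true = false
y7 = y6 AND y5 = false AND true = false
y8 = y6 XOR y5 = false XOR true = true
y9 = y2 NAND y5 = true NAND true = false
y10 = y6 NOR y7 = false NOR false = true
y11 = y10 NOR y9 = true NOR false = false
y12 = I2 AND y8 = true AND true = true
y13 = y4 OR y1 = true OR true = true

y11 = false  y12 = true  y13 = true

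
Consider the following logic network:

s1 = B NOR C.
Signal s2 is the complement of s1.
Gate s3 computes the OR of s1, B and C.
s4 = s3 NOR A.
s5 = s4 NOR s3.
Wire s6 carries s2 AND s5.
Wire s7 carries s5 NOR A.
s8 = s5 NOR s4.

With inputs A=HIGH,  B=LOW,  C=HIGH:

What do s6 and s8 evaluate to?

s6 = LOW, s8 = HIGH

s1 = B NOR C = LOW NOR HIGH = LOW
s2 = NOT s1 = NOT LOW = HIGH
s3 = s1 OR B OR C = LOW OR LOW OR HIGH = HIGH
s4 = s3 NOR A = HIGH NOR HIGH = LOW
s5 = s4 NOR s3 = LOW NOR HIGH = LOW
s6 = s2 AND s5 = HIGH AND LOW = LOW
s8 = s5 NOR s4 = LOW NOR LOW = HIGH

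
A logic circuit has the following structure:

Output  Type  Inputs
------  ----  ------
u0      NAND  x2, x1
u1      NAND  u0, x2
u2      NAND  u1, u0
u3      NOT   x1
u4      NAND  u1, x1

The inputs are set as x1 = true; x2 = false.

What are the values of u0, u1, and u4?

u0 = true  u1 = true  u4 = false

u0 = x2 NAND x1 = false NAND true = true
u1 = u0 NAND x2 = true NAND false = true
u4 = u1 NAND x1 = true NAND true = false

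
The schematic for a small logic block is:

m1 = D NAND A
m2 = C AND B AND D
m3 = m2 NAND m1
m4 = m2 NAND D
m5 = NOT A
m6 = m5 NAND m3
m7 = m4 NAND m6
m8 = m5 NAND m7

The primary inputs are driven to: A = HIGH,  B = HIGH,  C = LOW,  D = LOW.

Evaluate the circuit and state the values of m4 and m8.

m1 = D NAND A = LOW NAND HIGH = HIGH
m2 = C AND B AND D = LOW AND HIGH AND LOW = LOW
m3 = m2 NAND m1 = LOW NAND HIGH = HIGH
m4 = m2 NAND D = LOW NAND LOW = HIGH
m5 = NOT A = NOT HIGH = LOW
m6 = m5 NAND m3 = LOW NAND HIGH = HIGH
m7 = m4 NAND m6 = HIGH NAND HIGH = LOW
m8 = m5 NAND m7 = LOW NAND LOW = HIGH

m4 = HIGH, m8 = HIGH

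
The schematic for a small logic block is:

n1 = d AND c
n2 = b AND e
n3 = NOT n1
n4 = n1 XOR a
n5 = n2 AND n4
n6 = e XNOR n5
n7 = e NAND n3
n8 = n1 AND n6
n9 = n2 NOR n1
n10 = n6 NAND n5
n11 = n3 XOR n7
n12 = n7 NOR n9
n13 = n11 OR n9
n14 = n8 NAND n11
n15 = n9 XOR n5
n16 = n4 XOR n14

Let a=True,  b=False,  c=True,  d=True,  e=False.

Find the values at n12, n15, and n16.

n12 = False, n15 = False, n16 = False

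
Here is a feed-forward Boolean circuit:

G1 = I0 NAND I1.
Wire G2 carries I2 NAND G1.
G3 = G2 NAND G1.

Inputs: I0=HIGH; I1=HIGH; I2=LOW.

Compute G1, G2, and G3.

G1 = I0 NAND I1 = HIGH NAND HIGH = LOW
G2 = I2 NAND G1 = LOW NAND LOW = HIGH
G3 = G2 NAND G1 = HIGH NAND LOW = HIGH

G1 = LOW, G2 = HIGH, G3 = HIGH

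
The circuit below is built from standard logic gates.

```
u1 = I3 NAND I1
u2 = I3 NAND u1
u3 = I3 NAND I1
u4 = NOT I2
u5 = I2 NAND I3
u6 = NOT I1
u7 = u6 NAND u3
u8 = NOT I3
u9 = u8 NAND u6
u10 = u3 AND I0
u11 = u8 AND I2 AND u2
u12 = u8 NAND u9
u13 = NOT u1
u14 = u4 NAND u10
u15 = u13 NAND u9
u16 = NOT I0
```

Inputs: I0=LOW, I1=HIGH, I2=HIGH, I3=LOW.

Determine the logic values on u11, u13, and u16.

u1 = I3 NAND I1 = LOW NAND HIGH = HIGH
u2 = I3 NAND u1 = LOW NAND HIGH = HIGH
u8 = NOT I3 = NOT LOW = HIGH
u11 = u8 AND I2 AND u2 = HIGH AND HIGH AND HIGH = HIGH
u13 = NOT u1 = NOT HIGH = LOW
u16 = NOT I0 = NOT LOW = HIGH

u11 = HIGH; u13 = LOW; u16 = HIGH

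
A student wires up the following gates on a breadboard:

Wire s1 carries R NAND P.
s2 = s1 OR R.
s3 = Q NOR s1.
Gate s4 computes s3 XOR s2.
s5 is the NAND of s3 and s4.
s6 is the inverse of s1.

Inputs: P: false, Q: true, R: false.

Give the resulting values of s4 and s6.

s4 = true; s6 = false

s1 = R NAND P = false NAND false = true
s2 = s1 OR R = true OR false = true
s3 = Q NOR s1 = true NOR true = false
s4 = s3 XOR s2 = false XOR true = true
s6 = NOT s1 = NOT true = false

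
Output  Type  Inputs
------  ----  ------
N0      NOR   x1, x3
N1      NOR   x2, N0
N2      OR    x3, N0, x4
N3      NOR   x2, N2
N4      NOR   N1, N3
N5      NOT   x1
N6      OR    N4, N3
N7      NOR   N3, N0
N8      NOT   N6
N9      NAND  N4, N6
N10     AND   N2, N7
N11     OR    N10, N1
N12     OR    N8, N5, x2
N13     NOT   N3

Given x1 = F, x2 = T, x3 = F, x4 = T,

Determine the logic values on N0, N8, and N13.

N0 = T  N8 = F  N13 = T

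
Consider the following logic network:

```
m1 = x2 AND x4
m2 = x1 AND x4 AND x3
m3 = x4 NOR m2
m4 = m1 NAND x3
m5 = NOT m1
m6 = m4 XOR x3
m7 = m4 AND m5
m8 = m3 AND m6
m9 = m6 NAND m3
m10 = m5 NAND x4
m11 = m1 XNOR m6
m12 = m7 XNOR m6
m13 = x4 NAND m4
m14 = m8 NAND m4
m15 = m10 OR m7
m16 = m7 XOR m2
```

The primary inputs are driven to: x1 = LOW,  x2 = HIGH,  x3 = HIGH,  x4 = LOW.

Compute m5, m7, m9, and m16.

m1 = x2 AND x4 = HIGH AND LOW = LOW
m2 = x1 AND x4 AND x3 = LOW AND LOW AND HIGH = LOW
m3 = x4 NOR m2 = LOW NOR LOW = HIGH
m4 = m1 NAND x3 = LOW NAND HIGH = HIGH
m5 = NOT m1 = NOT LOW = HIGH
m6 = m4 XOR x3 = HIGH XOR HIGH = LOW
m7 = m4 AND m5 = HIGH AND HIGH = HIGH
m9 = m6 NAND m3 = LOW NAND HIGH = HIGH
m16 = m7 XOR m2 = HIGH XOR LOW = HIGH

m5 = HIGH; m7 = HIGH; m9 = HIGH; m16 = HIGH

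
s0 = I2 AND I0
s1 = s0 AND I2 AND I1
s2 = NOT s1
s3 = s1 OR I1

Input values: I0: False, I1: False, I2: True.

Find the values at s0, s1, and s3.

s0 = I2 AND I0 = True AND False = False
s1 = s0 AND I2 AND I1 = False AND True AND False = False
s3 = s1 OR I1 = False OR False = False

s0 = False; s1 = False; s3 = False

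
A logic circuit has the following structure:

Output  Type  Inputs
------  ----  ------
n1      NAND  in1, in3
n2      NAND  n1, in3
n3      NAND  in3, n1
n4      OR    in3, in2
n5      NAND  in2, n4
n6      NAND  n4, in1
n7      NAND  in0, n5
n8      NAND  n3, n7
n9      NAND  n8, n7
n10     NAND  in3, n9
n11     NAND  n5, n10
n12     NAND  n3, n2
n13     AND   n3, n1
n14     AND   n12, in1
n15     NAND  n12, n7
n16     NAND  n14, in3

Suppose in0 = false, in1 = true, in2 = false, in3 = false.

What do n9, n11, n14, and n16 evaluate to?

n9 = true; n11 = false; n14 = false; n16 = true

n1 = in1 NAND in3 = true NAND false = true
n2 = n1 NAND in3 = true NAND false = true
n3 = in3 NAND n1 = false NAND true = true
n4 = in3 OR in2 = false OR false = false
n5 = in2 NAND n4 = false NAND false = true
n7 = in0 NAND n5 = false NAND true = true
n8 = n3 NAND n7 = true NAND true = false
n9 = n8 NAND n7 = false NAND true = true
n10 = in3 NAND n9 = false NAND true = true
n11 = n5 NAND n10 = true NAND true = false
n12 = n3 NAND n2 = true NAND true = false
n14 = n12 AND in1 = false AND true = false
n16 = n14 NAND in3 = false NAND false = true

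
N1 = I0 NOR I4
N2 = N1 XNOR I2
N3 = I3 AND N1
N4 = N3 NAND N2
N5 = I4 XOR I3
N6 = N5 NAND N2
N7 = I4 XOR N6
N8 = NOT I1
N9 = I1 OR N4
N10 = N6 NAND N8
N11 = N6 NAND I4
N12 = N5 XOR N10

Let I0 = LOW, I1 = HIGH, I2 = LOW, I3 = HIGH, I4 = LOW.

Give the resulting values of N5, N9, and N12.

N1 = I0 NOR I4 = LOW NOR LOW = HIGH
N2 = N1 XNOR I2 = HIGH XNOR LOW = LOW
N3 = I3 AND N1 = HIGH AND HIGH = HIGH
N4 = N3 NAND N2 = HIGH NAND LOW = HIGH
N5 = I4 XOR I3 = LOW XOR HIGH = HIGH
N6 = N5 NAND N2 = HIGH NAND LOW = HIGH
N8 = NOT I1 = NOT HIGH = LOW
N9 = I1 OR N4 = HIGH OR HIGH = HIGH
N10 = N6 NAND N8 = HIGH NAND LOW = HIGH
N12 = N5 XOR N10 = HIGH XOR HIGH = LOW

N5 = HIGH, N9 = HIGH, N12 = LOW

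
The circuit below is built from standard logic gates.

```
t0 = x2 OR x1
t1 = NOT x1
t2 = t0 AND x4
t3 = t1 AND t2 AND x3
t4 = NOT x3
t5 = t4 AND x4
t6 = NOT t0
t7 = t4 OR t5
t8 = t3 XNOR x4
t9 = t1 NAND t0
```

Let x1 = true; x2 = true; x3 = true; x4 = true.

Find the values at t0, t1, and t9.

t0 = true; t1 = false; t9 = true

t0 = x2 OR x1 = true OR true = true
t1 = NOT x1 = NOT true = false
t9 = t1 NAND t0 = false NAND true = true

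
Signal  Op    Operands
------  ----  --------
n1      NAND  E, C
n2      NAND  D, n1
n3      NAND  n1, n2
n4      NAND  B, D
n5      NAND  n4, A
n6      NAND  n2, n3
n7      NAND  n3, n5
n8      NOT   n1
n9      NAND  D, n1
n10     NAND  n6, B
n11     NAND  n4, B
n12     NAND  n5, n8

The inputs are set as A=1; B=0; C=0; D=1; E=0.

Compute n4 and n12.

n4 = 1, n12 = 1

n1 = E NAND C = 0 NAND 0 = 1
n4 = B NAND D = 0 NAND 1 = 1
n5 = n4 NAND A = 1 NAND 1 = 0
n8 = NOT n1 = NOT 1 = 0
n12 = n5 NAND n8 = 0 NAND 0 = 1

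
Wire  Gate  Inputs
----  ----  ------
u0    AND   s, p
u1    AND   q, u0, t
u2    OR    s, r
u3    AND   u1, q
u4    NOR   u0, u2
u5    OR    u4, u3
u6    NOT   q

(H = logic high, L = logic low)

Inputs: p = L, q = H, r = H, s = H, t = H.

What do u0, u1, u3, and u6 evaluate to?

u0 = L, u1 = L, u3 = L, u6 = L

u0 = s AND p = H AND L = L
u1 = q AND u0 AND t = H AND L AND H = L
u3 = u1 AND q = L AND H = L
u6 = NOT q = NOT H = L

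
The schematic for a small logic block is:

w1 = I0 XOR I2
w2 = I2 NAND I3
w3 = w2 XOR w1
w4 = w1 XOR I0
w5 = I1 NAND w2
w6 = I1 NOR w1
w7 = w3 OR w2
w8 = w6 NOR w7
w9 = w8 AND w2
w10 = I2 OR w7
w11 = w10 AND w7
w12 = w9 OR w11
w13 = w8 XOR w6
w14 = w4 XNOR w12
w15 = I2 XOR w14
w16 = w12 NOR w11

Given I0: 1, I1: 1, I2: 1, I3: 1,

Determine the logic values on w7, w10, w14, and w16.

w1 = I0 XOR I2 = 1 XOR 1 = 0
w2 = I2 NAND I3 = 1 NAND 1 = 0
w3 = w2 XOR w1 = 0 XOR 0 = 0
w4 = w1 XOR I0 = 0 XOR 1 = 1
w6 = I1 NOR w1 = 1 NOR 0 = 0
w7 = w3 OR w2 = 0 OR 0 = 0
w8 = w6 NOR w7 = 0 NOR 0 = 1
w9 = w8 AND w2 = 1 AND 0 = 0
w10 = I2 OR w7 = 1 OR 0 = 1
w11 = w10 AND w7 = 1 AND 0 = 0
w12 = w9 OR w11 = 0 OR 0 = 0
w14 = w4 XNOR w12 = 1 XNOR 0 = 0
w16 = w12 NOR w11 = 0 NOR 0 = 1

w7 = 0, w10 = 1, w14 = 0, w16 = 1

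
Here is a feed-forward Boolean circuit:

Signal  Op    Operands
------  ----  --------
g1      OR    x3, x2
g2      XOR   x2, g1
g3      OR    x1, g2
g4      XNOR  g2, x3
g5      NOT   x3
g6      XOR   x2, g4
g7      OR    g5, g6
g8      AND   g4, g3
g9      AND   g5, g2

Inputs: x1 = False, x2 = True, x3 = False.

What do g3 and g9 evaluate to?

g3 = False, g9 = False

g1 = x3 OR x2 = False OR True = True
g2 = x2 XOR g1 = True XOR True = False
g3 = x1 OR g2 = False OR False = False
g5 = NOT x3 = NOT False = True
g9 = g5 AND g2 = True AND False = False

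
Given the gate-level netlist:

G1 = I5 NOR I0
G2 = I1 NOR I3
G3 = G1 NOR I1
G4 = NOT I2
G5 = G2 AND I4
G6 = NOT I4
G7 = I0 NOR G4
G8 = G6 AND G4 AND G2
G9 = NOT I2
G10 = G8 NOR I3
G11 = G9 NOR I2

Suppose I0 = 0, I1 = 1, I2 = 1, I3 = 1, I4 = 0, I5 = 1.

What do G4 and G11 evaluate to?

G4 = NOT I2 = NOT 1 = 0
G9 = NOT I2 = NOT 1 = 0
G11 = G9 NOR I2 = 0 NOR 1 = 0

G4 = 0; G11 = 0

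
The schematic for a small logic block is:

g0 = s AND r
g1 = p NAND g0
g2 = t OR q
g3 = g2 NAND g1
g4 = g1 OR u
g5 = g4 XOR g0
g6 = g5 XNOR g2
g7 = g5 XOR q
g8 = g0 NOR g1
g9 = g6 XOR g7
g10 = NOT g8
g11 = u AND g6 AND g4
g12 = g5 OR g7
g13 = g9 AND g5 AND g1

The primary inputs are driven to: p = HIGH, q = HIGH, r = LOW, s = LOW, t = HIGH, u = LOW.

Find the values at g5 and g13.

g5 = HIGH, g13 = HIGH

g0 = s AND r = LOW AND LOW = LOW
g1 = p NAND g0 = HIGH NAND LOW = HIGH
g2 = t OR q = HIGH OR HIGH = HIGH
g4 = g1 OR u = HIGH OR LOW = HIGH
g5 = g4 XOR g0 = HIGH XOR LOW = HIGH
g6 = g5 XNOR g2 = HIGH XNOR HIGH = HIGH
g7 = g5 XOR q = HIGH XOR HIGH = LOW
g9 = g6 XOR g7 = HIGH XOR LOW = HIGH
g13 = g9 AND g5 AND g1 = HIGH AND HIGH AND HIGH = HIGH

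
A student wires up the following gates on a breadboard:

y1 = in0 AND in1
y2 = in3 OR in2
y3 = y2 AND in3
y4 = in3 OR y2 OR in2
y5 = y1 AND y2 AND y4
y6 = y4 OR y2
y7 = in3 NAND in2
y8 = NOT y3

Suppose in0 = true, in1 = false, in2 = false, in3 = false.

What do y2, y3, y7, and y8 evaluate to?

y2 = false, y3 = false, y7 = true, y8 = true

y2 = in3 OR in2 = false OR false = false
y3 = y2 AND in3 = false AND false = false
y7 = in3 NAND in2 = false NAND false = true
y8 = NOT y3 = NOT false = true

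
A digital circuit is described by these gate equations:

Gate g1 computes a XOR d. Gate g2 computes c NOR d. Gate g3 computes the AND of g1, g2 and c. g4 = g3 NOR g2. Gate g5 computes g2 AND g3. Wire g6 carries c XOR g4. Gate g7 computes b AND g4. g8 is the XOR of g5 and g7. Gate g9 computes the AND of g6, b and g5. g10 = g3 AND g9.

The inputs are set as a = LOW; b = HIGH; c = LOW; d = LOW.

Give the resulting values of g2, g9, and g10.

g2 = HIGH; g9 = LOW; g10 = LOW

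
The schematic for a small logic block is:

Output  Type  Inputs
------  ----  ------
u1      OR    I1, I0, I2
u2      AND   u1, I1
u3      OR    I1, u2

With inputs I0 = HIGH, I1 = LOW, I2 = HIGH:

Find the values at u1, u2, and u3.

u1 = I1 OR I0 OR I2 = LOW OR HIGH OR HIGH = HIGH
u2 = u1 AND I1 = HIGH AND LOW = LOW
u3 = I1 OR u2 = LOW OR LOW = LOW

u1 = HIGH; u2 = LOW; u3 = LOW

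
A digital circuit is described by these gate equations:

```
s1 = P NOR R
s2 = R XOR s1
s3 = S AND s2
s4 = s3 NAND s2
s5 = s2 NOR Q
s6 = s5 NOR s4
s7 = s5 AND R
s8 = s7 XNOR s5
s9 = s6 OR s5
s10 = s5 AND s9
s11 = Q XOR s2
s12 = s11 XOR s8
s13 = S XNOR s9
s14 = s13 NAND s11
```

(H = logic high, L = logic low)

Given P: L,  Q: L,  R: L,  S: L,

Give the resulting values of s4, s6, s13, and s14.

s4 = H, s6 = L, s13 = H, s14 = L

s1 = P NOR R = L NOR L = H
s2 = R XOR s1 = L XOR H = H
s3 = S AND s2 = L AND H = L
s4 = s3 NAND s2 = L NAND H = H
s5 = s2 NOR Q = H NOR L = L
s6 = s5 NOR s4 = L NOR H = L
s9 = s6 OR s5 = L OR L = L
s11 = Q XOR s2 = L XOR H = H
s13 = S XNOR s9 = L XNOR L = H
s14 = s13 NAND s11 = H NAND H = L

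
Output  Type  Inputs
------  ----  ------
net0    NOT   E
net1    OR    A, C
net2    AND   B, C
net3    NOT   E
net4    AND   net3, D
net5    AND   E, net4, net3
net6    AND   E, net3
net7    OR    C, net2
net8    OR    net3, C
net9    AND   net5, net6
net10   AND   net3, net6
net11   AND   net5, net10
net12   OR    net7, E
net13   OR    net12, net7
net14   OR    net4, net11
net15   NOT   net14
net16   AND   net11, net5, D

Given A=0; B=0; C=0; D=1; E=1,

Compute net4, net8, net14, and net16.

net3 = NOT E = NOT 1 = 0
net4 = net3 AND D = 0 AND 1 = 0
net5 = E AND net4 AND net3 = 1 AND 0 AND 0 = 0
net6 = E AND net3 = 1 AND 0 = 0
net8 = net3 OR C = 0 OR 0 = 0
net10 = net3 AND net6 = 0 AND 0 = 0
net11 = net5 AND net10 = 0 AND 0 = 0
net14 = net4 OR net11 = 0 OR 0 = 0
net16 = net11 AND net5 AND D = 0 AND 0 AND 1 = 0

net4 = 0, net8 = 0, net14 = 0, net16 = 0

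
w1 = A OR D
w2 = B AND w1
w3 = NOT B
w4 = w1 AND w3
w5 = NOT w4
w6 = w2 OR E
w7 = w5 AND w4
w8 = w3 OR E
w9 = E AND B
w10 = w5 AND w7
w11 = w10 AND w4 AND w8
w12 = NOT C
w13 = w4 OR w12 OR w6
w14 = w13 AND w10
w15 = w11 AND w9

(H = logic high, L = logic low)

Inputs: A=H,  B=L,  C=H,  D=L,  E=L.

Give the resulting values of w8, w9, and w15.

w1 = A OR D = H OR L = H
w3 = NOT B = NOT L = H
w4 = w1 AND w3 = H AND H = H
w5 = NOT w4 = NOT H = L
w7 = w5 AND w4 = L AND H = L
w8 = w3 OR E = H OR L = H
w9 = E AND B = L AND L = L
w10 = w5 AND w7 = L AND L = L
w11 = w10 AND w4 AND w8 = L AND H AND H = L
w15 = w11 AND w9 = L AND L = L

w8 = H, w9 = L, w15 = L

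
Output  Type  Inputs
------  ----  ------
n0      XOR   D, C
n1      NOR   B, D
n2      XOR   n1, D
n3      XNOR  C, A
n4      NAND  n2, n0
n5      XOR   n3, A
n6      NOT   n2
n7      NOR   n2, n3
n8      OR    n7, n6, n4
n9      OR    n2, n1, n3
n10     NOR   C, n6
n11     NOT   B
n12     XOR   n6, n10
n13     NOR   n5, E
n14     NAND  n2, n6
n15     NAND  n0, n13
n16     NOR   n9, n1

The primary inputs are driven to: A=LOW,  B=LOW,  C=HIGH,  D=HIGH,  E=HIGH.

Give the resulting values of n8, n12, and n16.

n0 = D XOR C = HIGH XOR HIGH = LOW
n1 = B NOR D = LOW NOR HIGH = LOW
n2 = n1 XOR D = LOW XOR HIGH = HIGH
n3 = C XNOR A = HIGH XNOR LOW = LOW
n4 = n2 NAND n0 = HIGH NAND LOW = HIGH
n6 = NOT n2 = NOT HIGH = LOW
n7 = n2 NOR n3 = HIGH NOR LOW = LOW
n8 = n7 OR n6 OR n4 = LOW OR LOW OR HIGH = HIGH
n9 = n2 OR n1 OR n3 = HIGH OR LOW OR LOW = HIGH
n10 = C NOR n6 = HIGH NOR LOW = LOW
n12 = n6 XOR n10 = LOW XOR LOW = LOW
n16 = n9 NOR n1 = HIGH NOR LOW = LOW

n8 = HIGH; n12 = LOW; n16 = LOW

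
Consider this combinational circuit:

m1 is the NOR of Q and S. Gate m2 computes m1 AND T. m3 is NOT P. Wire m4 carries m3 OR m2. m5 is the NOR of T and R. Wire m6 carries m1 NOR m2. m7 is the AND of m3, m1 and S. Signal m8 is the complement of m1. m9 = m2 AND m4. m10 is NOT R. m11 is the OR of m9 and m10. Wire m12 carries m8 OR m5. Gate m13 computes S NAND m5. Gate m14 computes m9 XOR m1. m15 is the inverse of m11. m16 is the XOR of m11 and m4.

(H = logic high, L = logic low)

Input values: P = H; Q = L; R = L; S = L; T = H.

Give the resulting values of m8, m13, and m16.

m1 = Q NOR S = L NOR L = H
m2 = m1 AND T = H AND H = H
m3 = NOT P = NOT H = L
m4 = m3 OR m2 = L OR H = H
m5 = T NOR R = H NOR L = L
m8 = NOT m1 = NOT H = L
m9 = m2 AND m4 = H AND H = H
m10 = NOT R = NOT L = H
m11 = m9 OR m10 = H OR H = H
m13 = S NAND m5 = L NAND L = H
m16 = m11 XOR m4 = H XOR H = L

m8 = L; m13 = H; m16 = L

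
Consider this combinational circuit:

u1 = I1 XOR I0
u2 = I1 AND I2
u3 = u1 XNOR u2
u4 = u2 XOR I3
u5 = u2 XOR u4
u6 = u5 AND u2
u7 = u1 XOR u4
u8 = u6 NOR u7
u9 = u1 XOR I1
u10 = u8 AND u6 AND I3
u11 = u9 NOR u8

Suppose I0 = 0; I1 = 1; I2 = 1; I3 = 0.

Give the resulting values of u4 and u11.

u4 = 1, u11 = 0

u1 = I1 XOR I0 = 1 XOR 0 = 1
u2 = I1 AND I2 = 1 AND 1 = 1
u4 = u2 XOR I3 = 1 XOR 0 = 1
u5 = u2 XOR u4 = 1 XOR 1 = 0
u6 = u5 AND u2 = 0 AND 1 = 0
u7 = u1 XOR u4 = 1 XOR 1 = 0
u8 = u6 NOR u7 = 0 NOR 0 = 1
u9 = u1 XOR I1 = 1 XOR 1 = 0
u11 = u9 NOR u8 = 0 NOR 1 = 0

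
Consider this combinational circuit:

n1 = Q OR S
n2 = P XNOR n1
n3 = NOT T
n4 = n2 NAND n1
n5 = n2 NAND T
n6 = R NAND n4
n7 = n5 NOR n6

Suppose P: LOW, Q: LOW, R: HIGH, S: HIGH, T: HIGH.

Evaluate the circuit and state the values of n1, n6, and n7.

n1 = Q OR S = LOW OR HIGH = HIGH
n2 = P XNOR n1 = LOW XNOR HIGH = LOW
n4 = n2 NAND n1 = LOW NAND HIGH = HIGH
n5 = n2 NAND T = LOW NAND HIGH = HIGH
n6 = R NAND n4 = HIGH NAND HIGH = LOW
n7 = n5 NOR n6 = HIGH NOR LOW = LOW

n1 = HIGH, n6 = LOW, n7 = LOW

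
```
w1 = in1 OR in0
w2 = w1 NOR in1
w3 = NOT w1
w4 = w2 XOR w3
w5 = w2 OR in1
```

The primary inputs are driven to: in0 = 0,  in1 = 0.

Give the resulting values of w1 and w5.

w1 = in1 OR in0 = 0 OR 0 = 0
w2 = w1 NOR in1 = 0 NOR 0 = 1
w5 = w2 OR in1 = 1 OR 0 = 1

w1 = 0  w5 = 1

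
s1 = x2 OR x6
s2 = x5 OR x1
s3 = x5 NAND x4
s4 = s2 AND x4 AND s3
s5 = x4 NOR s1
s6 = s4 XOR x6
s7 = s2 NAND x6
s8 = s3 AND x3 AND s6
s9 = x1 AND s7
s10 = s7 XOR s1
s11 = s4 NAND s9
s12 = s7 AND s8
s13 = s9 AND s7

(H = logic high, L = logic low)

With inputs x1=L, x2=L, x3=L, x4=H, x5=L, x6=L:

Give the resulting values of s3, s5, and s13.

s3 = H  s5 = L  s13 = L

s1 = x2 OR x6 = L OR L = L
s2 = x5 OR x1 = L OR L = L
s3 = x5 NAND x4 = L NAND H = H
s5 = x4 NOR s1 = H NOR L = L
s7 = s2 NAND x6 = L NAND L = H
s9 = x1 AND s7 = L AND H = L
s13 = s9 AND s7 = L AND H = L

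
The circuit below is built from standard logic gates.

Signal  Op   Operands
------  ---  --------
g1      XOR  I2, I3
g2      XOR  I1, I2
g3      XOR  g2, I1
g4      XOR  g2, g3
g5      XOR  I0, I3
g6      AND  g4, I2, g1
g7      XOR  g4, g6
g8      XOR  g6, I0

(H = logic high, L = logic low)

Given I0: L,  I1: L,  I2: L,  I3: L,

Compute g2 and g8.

g2 = L  g8 = L

g1 = I2 XOR I3 = L XOR L = L
g2 = I1 XOR I2 = L XOR L = L
g3 = g2 XOR I1 = L XOR L = L
g4 = g2 XOR g3 = L XOR L = L
g6 = g4 AND I2 AND g1 = L AND L AND L = L
g8 = g6 XOR I0 = L XOR L = L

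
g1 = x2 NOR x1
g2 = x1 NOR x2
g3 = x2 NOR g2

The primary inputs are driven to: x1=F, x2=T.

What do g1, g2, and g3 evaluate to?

g1 = F, g2 = F, g3 = F

g1 = x2 NOR x1 = T NOR F = F
g2 = x1 NOR x2 = F NOR T = F
g3 = x2 NOR g2 = T NOR F = F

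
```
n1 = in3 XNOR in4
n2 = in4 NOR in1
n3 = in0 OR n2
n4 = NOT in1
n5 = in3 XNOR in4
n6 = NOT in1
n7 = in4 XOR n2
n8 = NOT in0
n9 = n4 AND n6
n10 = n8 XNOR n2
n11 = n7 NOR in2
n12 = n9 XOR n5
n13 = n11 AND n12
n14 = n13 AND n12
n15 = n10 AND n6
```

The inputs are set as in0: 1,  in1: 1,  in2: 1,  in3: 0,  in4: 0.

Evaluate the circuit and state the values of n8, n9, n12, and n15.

n8 = 0; n9 = 0; n12 = 1; n15 = 0

n2 = in4 NOR in1 = 0 NOR 1 = 0
n4 = NOT in1 = NOT 1 = 0
n5 = in3 XNOR in4 = 0 XNOR 0 = 1
n6 = NOT in1 = NOT 1 = 0
n8 = NOT in0 = NOT 1 = 0
n9 = n4 AND n6 = 0 AND 0 = 0
n10 = n8 XNOR n2 = 0 XNOR 0 = 1
n12 = n9 XOR n5 = 0 XOR 1 = 1
n15 = n10 AND n6 = 1 AND 0 = 0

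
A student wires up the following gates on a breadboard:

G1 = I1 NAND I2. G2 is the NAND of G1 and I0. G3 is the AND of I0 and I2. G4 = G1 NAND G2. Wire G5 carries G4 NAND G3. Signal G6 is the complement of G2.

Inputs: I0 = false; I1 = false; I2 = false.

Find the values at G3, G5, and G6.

G1 = I1 NAND I2 = false NAND false = true
G2 = G1 NAND I0 = true NAND false = true
G3 = I0 AND I2 = false AND false = false
G4 = G1 NAND G2 = true NAND true = false
G5 = G4 NAND G3 = false NAND false = true
G6 = NOT G2 = NOT true = false

G3 = false  G5 = true  G6 = false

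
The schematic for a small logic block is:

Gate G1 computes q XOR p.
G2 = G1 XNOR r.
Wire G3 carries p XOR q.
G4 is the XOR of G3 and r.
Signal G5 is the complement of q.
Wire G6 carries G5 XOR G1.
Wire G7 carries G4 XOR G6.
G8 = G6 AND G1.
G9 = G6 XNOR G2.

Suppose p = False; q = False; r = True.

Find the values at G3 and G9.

G3 = False, G9 = False

G1 = q XOR p = False XOR False = False
G2 = G1 XNOR r = False XNOR True = False
G3 = p XOR q = False XOR False = False
G5 = NOT q = NOT False = True
G6 = G5 XOR G1 = True XOR False = True
G9 = G6 XNOR G2 = True XNOR False = False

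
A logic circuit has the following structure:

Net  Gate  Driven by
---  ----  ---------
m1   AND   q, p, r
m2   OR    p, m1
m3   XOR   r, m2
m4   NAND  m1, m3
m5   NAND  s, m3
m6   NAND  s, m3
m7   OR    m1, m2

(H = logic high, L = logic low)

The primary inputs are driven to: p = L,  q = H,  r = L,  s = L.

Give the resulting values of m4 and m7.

m4 = H, m7 = L

m1 = q AND p AND r = H AND L AND L = L
m2 = p OR m1 = L OR L = L
m3 = r XOR m2 = L XOR L = L
m4 = m1 NAND m3 = L NAND L = H
m7 = m1 OR m2 = L OR L = L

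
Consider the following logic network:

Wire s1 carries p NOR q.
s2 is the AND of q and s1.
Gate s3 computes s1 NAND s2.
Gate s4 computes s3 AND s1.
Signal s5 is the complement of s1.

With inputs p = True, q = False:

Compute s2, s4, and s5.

s2 = False, s4 = False, s5 = True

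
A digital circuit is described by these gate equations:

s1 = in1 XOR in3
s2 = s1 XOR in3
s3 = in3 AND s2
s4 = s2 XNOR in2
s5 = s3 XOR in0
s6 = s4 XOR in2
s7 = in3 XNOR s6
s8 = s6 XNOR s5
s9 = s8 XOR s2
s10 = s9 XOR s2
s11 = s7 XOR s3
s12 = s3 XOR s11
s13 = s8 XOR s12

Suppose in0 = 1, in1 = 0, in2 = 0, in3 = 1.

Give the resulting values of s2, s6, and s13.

s1 = in1 XOR in3 = 0 XOR 1 = 1
s2 = s1 XOR in3 = 1 XOR 1 = 0
s3 = in3 AND s2 = 1 AND 0 = 0
s4 = s2 XNOR in2 = 0 XNOR 0 = 1
s5 = s3 XOR in0 = 0 XOR 1 = 1
s6 = s4 XOR in2 = 1 XOR 0 = 1
s7 = in3 XNOR s6 = 1 XNOR 1 = 1
s8 = s6 XNOR s5 = 1 XNOR 1 = 1
s11 = s7 XOR s3 = 1 XOR 0 = 1
s12 = s3 XOR s11 = 0 XOR 1 = 1
s13 = s8 XOR s12 = 1 XOR 1 = 0

s2 = 0, s6 = 1, s13 = 0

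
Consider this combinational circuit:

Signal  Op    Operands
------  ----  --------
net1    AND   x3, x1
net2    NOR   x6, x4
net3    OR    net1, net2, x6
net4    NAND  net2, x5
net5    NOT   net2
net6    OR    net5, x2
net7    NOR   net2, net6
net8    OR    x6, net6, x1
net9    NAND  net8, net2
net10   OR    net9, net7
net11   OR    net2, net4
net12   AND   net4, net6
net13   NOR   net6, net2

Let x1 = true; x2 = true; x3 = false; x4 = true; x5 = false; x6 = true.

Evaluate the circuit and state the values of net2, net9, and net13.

net2 = x6 NOR x4 = true NOR true = false
net5 = NOT net2 = NOT false = true
net6 = net5 OR x2 = true OR true = true
net8 = x6 OR net6 OR x1 = true OR true OR true = true
net9 = net8 NAND net2 = true NAND false = true
net13 = net6 NOR net2 = true NOR false = false

net2 = false, net9 = true, net13 = false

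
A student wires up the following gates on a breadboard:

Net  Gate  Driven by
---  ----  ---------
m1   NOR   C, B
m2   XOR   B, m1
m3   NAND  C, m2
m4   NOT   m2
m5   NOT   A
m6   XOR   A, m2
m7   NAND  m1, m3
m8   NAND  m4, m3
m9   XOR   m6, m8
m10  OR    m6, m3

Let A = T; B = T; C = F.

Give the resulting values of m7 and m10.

m1 = C NOR B = F NOR T = F
m2 = B XOR m1 = T XOR F = T
m3 = C NAND m2 = F NAND T = T
m6 = A XOR m2 = T XOR T = F
m7 = m1 NAND m3 = F NAND T = T
m10 = m6 OR m3 = F OR T = T

m7 = T  m10 = T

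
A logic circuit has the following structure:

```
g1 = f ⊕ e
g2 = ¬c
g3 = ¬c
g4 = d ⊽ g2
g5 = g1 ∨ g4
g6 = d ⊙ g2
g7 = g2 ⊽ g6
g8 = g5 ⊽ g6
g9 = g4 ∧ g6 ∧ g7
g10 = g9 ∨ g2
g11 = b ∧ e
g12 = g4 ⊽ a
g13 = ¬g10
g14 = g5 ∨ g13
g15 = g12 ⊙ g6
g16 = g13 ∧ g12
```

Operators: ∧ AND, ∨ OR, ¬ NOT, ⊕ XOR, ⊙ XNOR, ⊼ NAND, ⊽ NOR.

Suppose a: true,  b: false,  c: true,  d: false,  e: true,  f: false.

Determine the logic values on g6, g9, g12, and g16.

g2 = NOT c = NOT true = false
g4 = d NOR g2 = false NOR false = true
g6 = d XNOR g2 = false XNOR false = true
g7 = g2 NOR g6 = false NOR true = false
g9 = g4 AND g6 AND g7 = true AND true AND false = false
g10 = g9 OR g2 = false OR false = false
g12 = g4 NOR a = true NOR true = false
g13 = NOT g10 = NOT false = true
g16 = g13 AND g12 = true AND false = false

g6 = true, g9 = false, g12 = false, g16 = false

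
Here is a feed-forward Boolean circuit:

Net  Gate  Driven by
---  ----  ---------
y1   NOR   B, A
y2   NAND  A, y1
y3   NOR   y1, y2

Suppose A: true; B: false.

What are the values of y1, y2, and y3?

y1 = B NOR A = false NOR true = false
y2 = A NAND y1 = true NAND false = true
y3 = y1 NOR y2 = false NOR true = false

y1 = false; y2 = true; y3 = false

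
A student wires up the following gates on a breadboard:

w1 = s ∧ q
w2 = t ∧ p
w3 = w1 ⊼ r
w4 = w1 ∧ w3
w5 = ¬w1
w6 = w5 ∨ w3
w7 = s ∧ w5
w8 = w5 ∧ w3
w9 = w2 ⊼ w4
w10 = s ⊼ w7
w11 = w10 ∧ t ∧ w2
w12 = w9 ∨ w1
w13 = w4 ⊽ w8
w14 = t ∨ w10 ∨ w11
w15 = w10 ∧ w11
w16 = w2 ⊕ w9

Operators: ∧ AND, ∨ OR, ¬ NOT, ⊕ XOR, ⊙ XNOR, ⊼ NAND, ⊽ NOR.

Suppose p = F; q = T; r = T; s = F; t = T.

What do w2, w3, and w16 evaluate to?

w2 = F, w3 = T, w16 = T

w1 = s AND q = F AND T = F
w2 = t AND p = T AND F = F
w3 = w1 NAND r = F NAND T = T
w4 = w1 AND w3 = F AND T = F
w9 = w2 NAND w4 = F NAND F = T
w16 = w2 XOR w9 = F XOR T = T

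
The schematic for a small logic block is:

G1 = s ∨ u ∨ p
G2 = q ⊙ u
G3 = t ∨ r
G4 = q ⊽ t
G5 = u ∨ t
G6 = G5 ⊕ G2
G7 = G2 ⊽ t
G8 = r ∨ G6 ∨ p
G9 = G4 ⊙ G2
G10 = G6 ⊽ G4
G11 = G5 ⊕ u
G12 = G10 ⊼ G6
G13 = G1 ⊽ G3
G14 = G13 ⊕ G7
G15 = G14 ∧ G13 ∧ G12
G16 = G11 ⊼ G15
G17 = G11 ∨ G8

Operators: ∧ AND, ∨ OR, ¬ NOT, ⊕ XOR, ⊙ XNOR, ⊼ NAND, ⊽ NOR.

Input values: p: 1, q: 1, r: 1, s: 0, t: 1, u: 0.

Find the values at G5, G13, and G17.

G1 = s OR u OR p = 0 OR 0 OR 1 = 1
G2 = q XNOR u = 1 XNOR 0 = 0
G3 = t OR r = 1 OR 1 = 1
G5 = u OR t = 0 OR 1 = 1
G6 = G5 XOR G2 = 1 XOR 0 = 1
G8 = r OR G6 OR p = 1 OR 1 OR 1 = 1
G11 = G5 XOR u = 1 XOR 0 = 1
G13 = G1 NOR G3 = 1 NOR 1 = 0
G17 = G11 OR G8 = 1 OR 1 = 1

G5 = 1; G13 = 0; G17 = 1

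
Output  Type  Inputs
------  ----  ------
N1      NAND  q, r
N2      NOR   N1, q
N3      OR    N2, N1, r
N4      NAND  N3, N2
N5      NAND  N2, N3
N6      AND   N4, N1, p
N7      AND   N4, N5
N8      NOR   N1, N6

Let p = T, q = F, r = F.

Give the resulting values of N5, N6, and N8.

N1 = q NAND r = F NAND F = T
N2 = N1 NOR q = T NOR F = F
N3 = N2 OR N1 OR r = F OR T OR F = T
N4 = N3 NAND N2 = T NAND F = T
N5 = N2 NAND N3 = F NAND T = T
N6 = N4 AND N1 AND p = T AND T AND T = T
N8 = N1 NOR N6 = T NOR T = F

N5 = T  N6 = T  N8 = F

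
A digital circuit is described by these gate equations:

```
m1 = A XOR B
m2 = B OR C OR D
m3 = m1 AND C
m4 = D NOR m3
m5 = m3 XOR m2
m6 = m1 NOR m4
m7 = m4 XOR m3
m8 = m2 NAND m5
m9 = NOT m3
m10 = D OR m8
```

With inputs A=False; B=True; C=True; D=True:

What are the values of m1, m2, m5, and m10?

m1 = True, m2 = True, m5 = False, m10 = True

m1 = A XOR B = False XOR True = True
m2 = B OR C OR D = True OR True OR True = True
m3 = m1 AND C = True AND True = True
m5 = m3 XOR m2 = True XOR True = False
m8 = m2 NAND m5 = True NAND False = True
m10 = D OR m8 = True OR True = True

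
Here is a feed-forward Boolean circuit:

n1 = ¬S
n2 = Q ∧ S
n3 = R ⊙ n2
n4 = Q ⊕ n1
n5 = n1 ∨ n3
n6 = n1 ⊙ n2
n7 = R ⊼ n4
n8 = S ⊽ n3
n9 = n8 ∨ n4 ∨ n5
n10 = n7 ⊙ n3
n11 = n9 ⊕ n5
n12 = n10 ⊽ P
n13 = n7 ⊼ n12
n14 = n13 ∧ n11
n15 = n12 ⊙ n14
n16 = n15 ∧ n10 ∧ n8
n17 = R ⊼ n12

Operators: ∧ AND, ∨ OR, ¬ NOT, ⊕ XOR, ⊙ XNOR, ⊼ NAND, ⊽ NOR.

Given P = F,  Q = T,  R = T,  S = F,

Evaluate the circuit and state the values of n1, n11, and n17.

n1 = T; n11 = F; n17 = F

n1 = NOT S = NOT F = T
n2 = Q AND S = T AND F = F
n3 = R XNOR n2 = T XNOR F = F
n4 = Q XOR n1 = T XOR T = F
n5 = n1 OR n3 = T OR F = T
n7 = R NAND n4 = T NAND F = T
n8 = S NOR n3 = F NOR F = T
n9 = n8 OR n4 OR n5 = T OR F OR T = T
n10 = n7 XNOR n3 = T XNOR F = F
n11 = n9 XOR n5 = T XOR T = F
n12 = n10 NOR P = F NOR F = T
n17 = R NAND n12 = T NAND T = F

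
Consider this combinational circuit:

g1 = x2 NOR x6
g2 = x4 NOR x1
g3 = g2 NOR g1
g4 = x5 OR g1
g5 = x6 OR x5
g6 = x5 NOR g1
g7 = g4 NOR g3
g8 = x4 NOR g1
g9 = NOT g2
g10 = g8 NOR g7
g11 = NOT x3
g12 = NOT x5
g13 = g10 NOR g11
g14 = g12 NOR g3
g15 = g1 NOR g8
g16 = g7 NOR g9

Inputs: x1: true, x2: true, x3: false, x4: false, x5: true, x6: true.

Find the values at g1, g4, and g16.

g1 = false; g4 = true; g16 = false

g1 = x2 NOR x6 = true NOR true = false
g2 = x4 NOR x1 = false NOR true = false
g3 = g2 NOR g1 = false NOR false = true
g4 = x5 OR g1 = true OR false = true
g7 = g4 NOR g3 = true NOR true = false
g9 = NOT g2 = NOT false = true
g16 = g7 NOR g9 = false NOR true = false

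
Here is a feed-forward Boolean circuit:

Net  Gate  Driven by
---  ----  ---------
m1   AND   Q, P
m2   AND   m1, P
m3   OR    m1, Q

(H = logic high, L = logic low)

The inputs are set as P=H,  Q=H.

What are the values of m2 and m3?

m2 = H, m3 = H

m1 = Q AND P = H AND H = H
m2 = m1 AND P = H AND H = H
m3 = m1 OR Q = H OR H = H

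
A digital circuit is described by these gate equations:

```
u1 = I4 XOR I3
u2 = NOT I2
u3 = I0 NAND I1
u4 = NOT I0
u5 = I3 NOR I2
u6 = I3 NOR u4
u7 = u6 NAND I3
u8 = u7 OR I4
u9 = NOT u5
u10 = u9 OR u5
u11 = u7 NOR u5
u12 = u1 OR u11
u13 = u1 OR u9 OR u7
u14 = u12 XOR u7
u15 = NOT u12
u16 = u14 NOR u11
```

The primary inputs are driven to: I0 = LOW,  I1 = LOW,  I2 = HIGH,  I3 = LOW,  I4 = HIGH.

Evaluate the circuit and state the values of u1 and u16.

u1 = I4 XOR I3 = HIGH XOR LOW = HIGH
u4 = NOT I0 = NOT LOW = HIGH
u5 = I3 NOR I2 = LOW NOR HIGH = LOW
u6 = I3 NOR u4 = LOW NOR HIGH = LOW
u7 = u6 NAND I3 = LOW NAND LOW = HIGH
u11 = u7 NOR u5 = HIGH NOR LOW = LOW
u12 = u1 OR u11 = HIGH OR LOW = HIGH
u14 = u12 XOR u7 = HIGH XOR HIGH = LOW
u16 = u14 NOR u11 = LOW NOR LOW = HIGH

u1 = HIGH, u16 = HIGH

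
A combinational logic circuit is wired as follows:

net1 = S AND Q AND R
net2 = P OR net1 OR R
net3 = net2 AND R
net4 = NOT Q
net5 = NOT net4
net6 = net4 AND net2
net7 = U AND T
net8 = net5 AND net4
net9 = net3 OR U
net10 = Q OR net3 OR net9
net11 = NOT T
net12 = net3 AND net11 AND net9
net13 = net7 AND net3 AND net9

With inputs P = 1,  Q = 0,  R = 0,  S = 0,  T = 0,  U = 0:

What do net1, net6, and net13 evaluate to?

net1 = S AND Q AND R = 0 AND 0 AND 0 = 0
net2 = P OR net1 OR R = 1 OR 0 OR 0 = 1
net3 = net2 AND R = 1 AND 0 = 0
net4 = NOT Q = NOT 0 = 1
net6 = net4 AND net2 = 1 AND 1 = 1
net7 = U AND T = 0 AND 0 = 0
net9 = net3 OR U = 0 OR 0 = 0
net13 = net7 AND net3 AND net9 = 0 AND 0 AND 0 = 0

net1 = 0, net6 = 1, net13 = 0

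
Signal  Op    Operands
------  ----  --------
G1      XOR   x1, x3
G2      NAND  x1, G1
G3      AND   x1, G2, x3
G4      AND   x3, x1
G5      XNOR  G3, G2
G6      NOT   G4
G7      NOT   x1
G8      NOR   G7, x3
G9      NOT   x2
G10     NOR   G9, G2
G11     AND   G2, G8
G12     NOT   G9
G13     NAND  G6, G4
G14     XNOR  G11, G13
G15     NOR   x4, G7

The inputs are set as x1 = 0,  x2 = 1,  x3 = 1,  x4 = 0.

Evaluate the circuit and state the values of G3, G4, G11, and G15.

G3 = 0  G4 = 0  G11 = 0  G15 = 0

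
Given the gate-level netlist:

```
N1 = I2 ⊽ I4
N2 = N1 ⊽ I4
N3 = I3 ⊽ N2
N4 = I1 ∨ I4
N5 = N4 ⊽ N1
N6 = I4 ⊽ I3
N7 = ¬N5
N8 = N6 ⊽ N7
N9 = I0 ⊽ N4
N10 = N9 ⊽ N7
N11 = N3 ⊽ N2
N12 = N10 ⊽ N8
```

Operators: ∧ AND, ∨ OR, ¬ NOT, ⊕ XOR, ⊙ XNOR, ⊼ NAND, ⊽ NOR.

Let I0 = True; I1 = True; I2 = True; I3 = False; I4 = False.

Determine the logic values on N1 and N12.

N1 = False, N12 = True

N1 = I2 NOR I4 = True NOR False = False
N4 = I1 OR I4 = True OR False = True
N5 = N4 NOR N1 = True NOR False = False
N6 = I4 NOR I3 = False NOR False = True
N7 = NOT N5 = NOT False = True
N8 = N6 NOR N7 = True NOR True = False
N9 = I0 NOR N4 = True NOR True = False
N10 = N9 NOR N7 = False NOR True = False
N12 = N10 NOR N8 = False NOR False = True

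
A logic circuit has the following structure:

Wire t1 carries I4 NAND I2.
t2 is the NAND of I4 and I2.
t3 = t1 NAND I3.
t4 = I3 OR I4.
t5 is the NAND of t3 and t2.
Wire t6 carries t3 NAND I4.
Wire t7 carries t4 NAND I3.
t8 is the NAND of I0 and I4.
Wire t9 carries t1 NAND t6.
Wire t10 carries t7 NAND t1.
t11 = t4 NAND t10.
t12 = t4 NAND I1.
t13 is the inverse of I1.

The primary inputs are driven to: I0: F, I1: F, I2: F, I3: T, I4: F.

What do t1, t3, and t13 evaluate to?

t1 = I4 NAND I2 = F NAND F = T
t3 = t1 NAND I3 = T NAND T = F
t13 = NOT I1 = NOT F = T

t1 = T; t3 = F; t13 = T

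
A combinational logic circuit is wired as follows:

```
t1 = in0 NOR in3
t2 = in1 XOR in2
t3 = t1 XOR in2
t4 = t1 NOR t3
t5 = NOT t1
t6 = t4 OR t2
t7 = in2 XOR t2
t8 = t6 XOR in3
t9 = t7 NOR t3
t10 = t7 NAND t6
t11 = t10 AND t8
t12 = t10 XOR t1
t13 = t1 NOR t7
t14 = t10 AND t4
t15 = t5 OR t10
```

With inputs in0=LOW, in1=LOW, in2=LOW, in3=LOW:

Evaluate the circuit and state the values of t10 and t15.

t1 = in0 NOR in3 = LOW NOR LOW = HIGH
t2 = in1 XOR in2 = LOW XOR LOW = LOW
t3 = t1 XOR in2 = HIGH XOR LOW = HIGH
t4 = t1 NOR t3 = HIGH NOR HIGH = LOW
t5 = NOT t1 = NOT HIGH = LOW
t6 = t4 OR t2 = LOW OR LOW = LOW
t7 = in2 XOR t2 = LOW XOR LOW = LOW
t10 = t7 NAND t6 = LOW NAND LOW = HIGH
t15 = t5 OR t10 = LOW OR HIGH = HIGH

t10 = HIGH, t15 = HIGH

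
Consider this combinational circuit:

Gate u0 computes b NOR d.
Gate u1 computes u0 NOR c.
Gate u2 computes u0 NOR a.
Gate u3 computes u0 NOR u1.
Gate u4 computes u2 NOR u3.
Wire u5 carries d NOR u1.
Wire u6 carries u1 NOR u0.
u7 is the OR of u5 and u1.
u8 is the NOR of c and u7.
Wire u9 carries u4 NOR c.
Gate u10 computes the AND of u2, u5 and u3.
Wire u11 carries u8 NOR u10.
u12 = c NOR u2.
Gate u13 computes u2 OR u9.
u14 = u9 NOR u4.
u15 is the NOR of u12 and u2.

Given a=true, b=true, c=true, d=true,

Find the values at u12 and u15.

u12 = false, u15 = true

u0 = b NOR d = true NOR true = false
u2 = u0 NOR a = false NOR true = false
u12 = c NOR u2 = true NOR false = false
u15 = u12 NOR u2 = false NOR false = true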